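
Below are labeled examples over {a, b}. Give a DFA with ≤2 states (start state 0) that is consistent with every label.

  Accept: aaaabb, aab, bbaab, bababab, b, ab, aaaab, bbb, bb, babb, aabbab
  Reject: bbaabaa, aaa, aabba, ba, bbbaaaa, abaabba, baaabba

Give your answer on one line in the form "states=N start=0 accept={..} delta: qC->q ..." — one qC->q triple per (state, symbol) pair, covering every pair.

states=2 start=0 accept={1} delta: 0a->0 0b->1 1a->0 1b->1

Fold the examples into a partial DFA from state 0: repeatedly fix the first undefined (state, symbol) met by the shortest-then-alphabetical prefix, trying targets in increasing order and rejecting any under which an Accept and a Reject string meet in one state with the same remainder; add a state when all current targets are rejected. Accepting states are where Accept strings end.
a: 0a undefined. 0a->0: ok.
b: 0b undefined. 0b->0: no, aaaabb/bbaabaa meet in 0. Open state 1: 0b->1.
ba: 1a undefined. 1a->0: ok.
bb: 1b undefined. 1b->0: no, aaaabb/bbaabaa meet in 0. 1b->1: ok.
All examples now run through 2 states with every (state, symbol) defined. Accept strings end in {1}, Reject strings end in {0}; accept={1}.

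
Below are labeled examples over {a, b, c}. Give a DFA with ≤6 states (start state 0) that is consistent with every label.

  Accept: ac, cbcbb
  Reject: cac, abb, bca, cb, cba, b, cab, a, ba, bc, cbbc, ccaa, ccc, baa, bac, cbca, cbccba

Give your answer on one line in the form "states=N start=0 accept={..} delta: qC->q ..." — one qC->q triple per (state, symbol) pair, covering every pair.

Fold the examples into a partial DFA from state 0: repeatedly fix the first undefined (state, symbol) met by the shortest-then-alphabetical prefix, trying targets in increasing order and rejecting any under which an Accept and a Reject string meet in one state with the same remainder; add a state when all current targets are rejected. Accepting states are where Accept strings end.
a: 0a undefined. 0a->0: ok.
b: 0b undefined. 0b->0: no, ac/bc meet in 0 with "c" left. Open state 1: 0b->1.
c: 0c undefined. 0c->0: no, ac/cac meet in 0. 0c->1: no, ac/b meet in 1. Open state 2: 0c->2.
ba: 1a undefined. 1a->0: no, ac/bac meet in 2. 1a->1: ok.
bc: 1c undefined. 1c->0: ok.
ca: 2a undefined. 2a->0: no, ac/cac meet in 2. 2a->1: ok.
cb: 2b undefined. 2b->0: no, cbcbb/b meet in 1. 2b->1: no, cbcbb/abb meet in 1 with "b" left. 2b->2: no, ac/cb meet in 2. Open state 3: 2b->3.
cc: 2c undefined. 2c->0: no, ac/ccc meet in 2. 2c->1: ok.
abb: 1b undefined. 1b->0: ok.
cba: 3a undefined. 3a->0: ok.
cbb: 3b undefined. 3b->0: no, ac/cbbc meet in 2. 3b->1: ok.
cbc: 3c undefined. 3c->0: no, cbcbb/cac meet in 0. 3c->1: no, cbcbb/b meet in 1. 3c->2: no, cbcbb/b meet in 1. 3c->3: no, cbcbb/cac meet in 0. Open state 4: 3c->4.
cbca: 4a undefined. 4a->0: ok.
cbcb: 4b undefined. 4b->0: no, cbcbb/b meet in 1. 4b->1: no, cbcbb/cac meet in 0. 4b->2: no, cbcbb/cb meet in 3. 4b->3: no, cbcbb/b meet in 1. 4b->4: ok.
cbcc: 4c undefined. 4c->0: ok.
All examples now run through 5 states with every (state, symbol) defined. Accept strings end in {2,4}, Reject strings end in {0,1,3}; accept={2,4}.

states=5 start=0 accept={2,4} delta: 0a->0 0b->1 0c->2 1a->1 1b->0 1c->0 2a->1 2b->3 2c->1 3a->0 3b->1 3c->4 4a->0 4b->4 4c->0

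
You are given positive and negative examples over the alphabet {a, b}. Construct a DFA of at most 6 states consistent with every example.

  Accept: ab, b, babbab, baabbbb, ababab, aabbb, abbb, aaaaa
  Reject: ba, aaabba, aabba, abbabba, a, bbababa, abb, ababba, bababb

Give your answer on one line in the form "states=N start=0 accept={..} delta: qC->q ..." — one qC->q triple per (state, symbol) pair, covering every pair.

states=5 start=0 accept={0,2} delta: 0a->1 0b->0 1a->2 1b->2 2a->3 2b->4 3a->1 3b->2 4a->1 4b->0

State merging on the prefix tree: take the shortest (then alphabetical) example prefix whose next move is undefined and point that move at state 0, else 1, else 2, ...; a target is out if some Accept/Reject pair would then sit in one state with the same input left (inseparable). If every existing state is out, open a new one.
a: 0a undefined. 0a->0: no, aaaaa/a meet in 0. Open state 1: 0a->1.
b: 0b undefined. 0b->0: ok.
aa: 1a undefined. 1a->0: no, aaaaa/ba meet in 1. 1a->1: no, aaaaa/ba meet in 1. Open state 2: 1a->2.
ab: 1b undefined. 1b->0: no, ab/abb meet in 0. 1b->1: no, ab/ba meet in 1. 1b->2: ok.
aaa: 2a undefined. 2a->0: no, b/bababb meet in 0. 2a->1: no, aaaaa/ba meet in 1. 2a->2: no, abbb/bababb meet in 2 with "bb" left. Open state 3: 2a->3.
aab: 2b undefined. 2b->0: no, b/abb meet in 0. 2b->1: no, babbab/ba meet in 1. 2b->2: no, ab/abb meet in 2. 2b->3: no, aabbb/bababb meet in 3 with "bb" left. Open state 4: 2b->4.
aaaa: 3a undefined. 3a->0: no, aaaaa/ba meet in 1. 3a->1: ok.
aaab: 3b undefined. 3b->0: no, b/bababb meet in 0. 3b->1: no, ab/bbababa meet in 2. 3b->2: ok.
aabb: 4b undefined. 4b->0: ok.
abba: 4a undefined. 4a->0: no, b/aaabba meet in 0. 4a->1: ok.
All examples now run through 5 states with every (state, symbol) defined. Accept strings end in {0,2}, Reject strings end in {1,3,4}; accept={0,2}.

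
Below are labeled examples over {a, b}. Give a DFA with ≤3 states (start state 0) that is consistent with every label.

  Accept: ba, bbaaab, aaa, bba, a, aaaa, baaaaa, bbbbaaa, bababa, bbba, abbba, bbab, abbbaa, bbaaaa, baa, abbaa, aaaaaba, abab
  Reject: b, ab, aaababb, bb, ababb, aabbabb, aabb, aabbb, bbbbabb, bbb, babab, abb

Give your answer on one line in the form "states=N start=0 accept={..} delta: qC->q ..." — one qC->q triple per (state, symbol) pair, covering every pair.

states=3 start=0 accept={0,2} delta: 0a->0 0b->1 1a->2 1b->1 2a->2 2b->0

Grow the machine one transition at a time. Run the examples from 0; the earliest place one falls off (shortest prefix, ties alphabetical) gets sent to the lowest-numbered state that keeps every Accept/Reject pair distinguishable — a pair clashes when both reach the same state with identical unread suffix — and to a fresh state only if none does.
a: 0a undefined. 0a->0: ok.
b: 0b undefined. 0b->0: no, ba/b meet in 0. Open state 1: 0b->1.
ba: 1a undefined. 1a->0: no, abab/b meet in 1. 1a->1: no, ba/b meet in 1. Open state 2: 1a->2.
bb: 1b undefined. 1b->0: no, bbaaab/b meet in 1. 1b->1: ok.
baa: 2a undefined. 2a->0: no, bbaaab/b meet in 1. 2a->1: no, abbbaa/b meet in 1. 2a->2: ok.
bab: 2b undefined. 2b->0: ok.
All examples now run through 3 states with every (state, symbol) defined. Accept strings end in {0,2}, Reject strings end in {1}; accept={0,2}.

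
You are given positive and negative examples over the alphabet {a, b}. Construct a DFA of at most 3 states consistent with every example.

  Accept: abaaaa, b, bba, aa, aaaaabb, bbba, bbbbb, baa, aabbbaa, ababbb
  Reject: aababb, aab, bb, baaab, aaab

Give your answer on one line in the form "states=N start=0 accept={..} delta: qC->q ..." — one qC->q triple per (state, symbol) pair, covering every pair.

State merging on the prefix tree: take the shortest (then alphabetical) example prefix whose next move is undefined and point that move at state 0, else 1, else 2, ...; a target is out if some Accept/Reject pair would then sit in one state with the same input left (inseparable). If every existing state is out, open a new one.
a: 0a undefined. 0a->0: no, b/aab meet in 0 with "b" left. Open state 1: 0a->1.
b: 0b undefined. 0b->0: no, b/bb meet in 0. 0b->1: ok.
aa: 1a undefined. 1a->0: no, b/aab meet in 1. 1a->1: ok.
ab: 1b undefined. 1b->0: no, abaaaa/aababb meet in 1. 1b->1: no, abaaaa/aababb meet in 1. Open state 2: 1b->2.
aba: 2a undefined. 2a->0: ok.
bbb: 2b undefined. 2b->0: no, bbbbb/aababb meet in 2. 2b->1: ok.
All examples now run through 3 states with every (state, symbol) defined. Accept strings end in {0,1}, Reject strings end in {2}; accept={0,1}.

states=3 start=0 accept={0,1} delta: 0a->1 0b->1 1a->1 1b->2 2a->0 2b->1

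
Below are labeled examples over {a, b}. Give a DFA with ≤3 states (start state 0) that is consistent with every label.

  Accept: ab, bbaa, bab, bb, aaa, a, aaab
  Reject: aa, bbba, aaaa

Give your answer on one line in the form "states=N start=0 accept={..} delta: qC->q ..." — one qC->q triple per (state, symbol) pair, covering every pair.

State merging on the prefix tree: take the shortest (then alphabetical) example prefix whose next move is undefined and point that move at state 0, else 1, else 2, ...; a target is out if some Accept/Reject pair would then sit in one state with the same input left (inseparable). If every existing state is out, open a new one.
a: 0a undefined. 0a->0: no, aaa/aa meet in 0. Open state 1: 0a->1.
b: 0b undefined. 0b->0: no, bbaa/aa meet in 1 with "a" left. 0b->1: ok.
aa: 1a undefined. 1a->0: ok.
ab: 1b undefined. 1b->0: no, ab/aa meet in 0. 1b->1: ok.
All examples now run through 2 states with every (state, symbol) defined. Accept strings end in {1}, Reject strings end in {0}; accept={1}.

states=2 start=0 accept={1} delta: 0a->1 0b->1 1a->0 1b->1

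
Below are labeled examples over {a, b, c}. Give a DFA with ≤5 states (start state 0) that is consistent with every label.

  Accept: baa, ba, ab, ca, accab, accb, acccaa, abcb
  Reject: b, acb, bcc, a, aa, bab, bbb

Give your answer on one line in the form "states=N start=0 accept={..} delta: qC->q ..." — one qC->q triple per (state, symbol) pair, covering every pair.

State merging on the prefix tree: take the shortest (then alphabetical) example prefix whose next move is undefined and point that move at state 0, else 1, else 2, ...; a target is out if some Accept/Reject pair would then sit in one state with the same input left (inseparable). If every existing state is out, open a new one.
a: 0a undefined. 0a->0: no, ab/b meet in 0 with "b" left. Open state 1: 0a->1.
b: 0b undefined. 0b->0: no, baa/aa meet in 1 with "a" left. 0b->1: no, ba/aa meet in 1 with "a" left. Open state 2: 0b->2.
c: 0c undefined. 0c->0: no, ca/a meet in 1. 0c->1: no, ca/aa meet in 1 with "a" left. 0c->2: ok.
aa: 1a undefined. 1a->0: ok.
ab: 1b undefined. 1b->0: no, ab/aa meet in 0. 1b->1: no, ab/a meet in 1. 1b->2: no, ab/b meet in 2. Open state 3: 1b->3.
ac: 1c undefined. 1c->0: no, accab/bab meet in 2 with "ab" left. 1c->1: no, ab/acb meet in 3. 1c->2: ok.
ba: 2a undefined. 2a->0: no, baa/a meet in 1. 2a->1: no, baa/aa meet in 0. 2a->2: no, baa/b meet in 2. 2a->3: ok.
bb: 2b undefined. 2b->0: ok.
bc: 2c undefined. 2c->0: no, accb/b meet in 2. 2c->1: no, accab/b meet in 2. 2c->2: no, accab/bab meet in 3 with "b" left. 2c->3: no, accb/bab meet in 3 with "b" left. Open state 4: 2c->4.
abc: 3c undefined. 3c->0: no, abcb/b meet in 2. 3c->1: ok.
baa: 3a undefined. 3a->0: no, baa/acb meet in 0. 3a->1: no, baa/a meet in 1. 3a->2: no, baa/b meet in 2. 3a->3: ok.
bab: 3b undefined. 3b->0: ok.
bcc: 4c undefined. 4c->0: no, acccaa/acb meet in 0. 4c->1: no, acccaa/bcc meet in 1. 4c->2: ok.
acca: 4a undefined. 4a->0: no, accab/b meet in 2. 4a->1: ok.
accb: 4b undefined. 4b->0: no, accb/acb meet in 0. 4b->1: no, accb/a meet in 1. 4b->2: no, accb/b meet in 2. 4b->3: ok.
All examples now run through 5 states with every (state, symbol) defined. Accept strings end in {3}, Reject strings end in {0,1,2}; accept={3}.

states=5 start=0 accept={3} delta: 0a->1 0b->2 0c->2 1a->0 1b->3 1c->2 2a->3 2b->0 2c->4 3a->3 3b->0 3c->1 4a->1 4b->3 4c->2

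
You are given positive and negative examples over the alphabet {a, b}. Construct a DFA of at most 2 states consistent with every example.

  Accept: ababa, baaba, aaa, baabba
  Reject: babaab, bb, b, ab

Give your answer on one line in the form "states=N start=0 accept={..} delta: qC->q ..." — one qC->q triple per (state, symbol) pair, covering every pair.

states=2 start=0 accept={0} delta: 0a->0 0b->1 1a->0 1b->1

State merging on the prefix tree: take the shortest (then alphabetical) example prefix whose next move is undefined and point that move at state 0, else 1, else 2, ...; a target is out if some Accept/Reject pair would then sit in one state with the same input left (inseparable). If every existing state is out, open a new one.
a: 0a undefined. 0a->0: ok.
b: 0b undefined. 0b->0: no, ababa/babaab meet in 0. Open state 1: 0b->1.
ba: 1a undefined. 1a->0: ok.
bb: 1b undefined. 1b->0: no, ababa/bb meet in 0. 1b->1: ok.
All examples now run through 2 states with every (state, symbol) defined. Accept strings end in {0}, Reject strings end in {1}; accept={0}.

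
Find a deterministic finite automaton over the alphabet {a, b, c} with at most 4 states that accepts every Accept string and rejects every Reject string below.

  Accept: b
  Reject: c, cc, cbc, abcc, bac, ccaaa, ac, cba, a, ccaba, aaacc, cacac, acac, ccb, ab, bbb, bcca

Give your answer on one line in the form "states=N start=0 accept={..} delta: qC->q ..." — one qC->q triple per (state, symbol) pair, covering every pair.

Fold the examples into a partial DFA from state 0: repeatedly fix the first undefined (state, symbol) met by the shortest-then-alphabetical prefix, trying targets in increasing order and rejecting any under which an Accept and a Reject string meet in one state with the same remainder; add a state when all current targets are rejected. Accepting states are where Accept strings end.
a: 0a undefined. 0a->0: no, b/ab meet in 0 with "b" left. Open state 1: 0a->1.
b: 0b undefined. 0b->0: no, b/bbb meet in 0. 0b->1: no, b/a meet in 1. Open state 2: 0b->2.
c: 0c undefined. 0c->0: no, b/ccb meet in 2. 0c->1: ok.
aa: 1a undefined. 1a->0: ok.
ab: 1b undefined. 1b->0: ok.
ac: 1c undefined. 1c->0: no, b/ccb meet in 2. 1c->1: ok.
ba: 2a undefined. 2a->0: ok.
bb: 2b undefined. 2b->0: no, b/bbb meet in 2. 2b->1: ok.
bc: 2c undefined. 2c->0: ok.
All examples now run through 3 states with every (state, symbol) defined. Accept strings end in {2}, Reject strings end in {0,1}; accept={2}.

states=3 start=0 accept={2} delta: 0a->1 0b->2 0c->1 1a->0 1b->0 1c->1 2a->0 2b->1 2c->0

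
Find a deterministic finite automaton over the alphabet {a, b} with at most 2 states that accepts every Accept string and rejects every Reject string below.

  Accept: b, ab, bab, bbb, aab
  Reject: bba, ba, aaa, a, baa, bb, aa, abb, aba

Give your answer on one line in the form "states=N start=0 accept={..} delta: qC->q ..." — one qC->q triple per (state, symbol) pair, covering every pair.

Fold the examples into a partial DFA from state 0: repeatedly fix the first undefined (state, symbol) met by the shortest-then-alphabetical prefix, trying targets in increasing order and rejecting any under which an Accept and a Reject string meet in one state with the same remainder; add a state when all current targets are rejected. Accepting states are where Accept strings end.
a: 0a undefined. 0a->0: ok.
b: 0b undefined. 0b->0: no, b/bba meet in 0. Open state 1: 0b->1.
ba: 1a undefined. 1a->0: ok.
bb: 1b undefined. 1b->0: ok.
All examples now run through 2 states with every (state, symbol) defined. Accept strings end in {1}, Reject strings end in {0}; accept={1}.

states=2 start=0 accept={1} delta: 0a->0 0b->1 1a->0 1b->0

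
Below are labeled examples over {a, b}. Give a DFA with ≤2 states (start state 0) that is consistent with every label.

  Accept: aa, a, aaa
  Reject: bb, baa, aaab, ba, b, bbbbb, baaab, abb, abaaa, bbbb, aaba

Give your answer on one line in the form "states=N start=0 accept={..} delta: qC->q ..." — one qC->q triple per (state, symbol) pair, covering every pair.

states=2 start=0 accept={0} delta: 0a->0 0b->1 1a->1 1b->1

Fold the examples into a partial DFA from state 0: repeatedly fix the first undefined (state, symbol) met by the shortest-then-alphabetical prefix, trying targets in increasing order and rejecting any under which an Accept and a Reject string meet in one state with the same remainder; add a state when all current targets are rejected. Accepting states are where Accept strings end.
a: 0a undefined. 0a->0: ok.
b: 0b undefined. 0b->0: no, aa/bb meet in 0. Open state 1: 0b->1.
ba: 1a undefined. 1a->0: no, aa/baa meet in 0. 1a->1: ok.
bb: 1b undefined. 1b->0: no, aa/bb meet in 0. 1b->1: ok.
All examples now run through 2 states with every (state, symbol) defined. Accept strings end in {0}, Reject strings end in {1}; accept={0}.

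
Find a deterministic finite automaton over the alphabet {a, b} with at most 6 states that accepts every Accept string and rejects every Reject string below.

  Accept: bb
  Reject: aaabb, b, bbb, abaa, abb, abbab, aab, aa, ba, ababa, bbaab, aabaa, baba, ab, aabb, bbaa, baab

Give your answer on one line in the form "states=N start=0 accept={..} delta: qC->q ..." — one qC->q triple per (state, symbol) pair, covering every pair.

states=4 start=0 accept={3} delta: 0a->1 0b->2 1a->1 1b->0 2a->0 2b->3 3a->0 3b->0

Fold the examples into a partial DFA from state 0: repeatedly fix the first undefined (state, symbol) met by the shortest-then-alphabetical prefix, trying targets in increasing order and rejecting any under which an Accept and a Reject string meet in one state with the same remainder; add a state when all current targets are rejected. Accepting states are where Accept strings end.
a: 0a undefined. 0a->0: no, bb/aaabb meet in 0 with "bb" left. Open state 1: 0a->1.
b: 0b undefined. 0b->0: no, bb/b meet in 0. 0b->1: no, bb/ab meet in 1 with "b" left. Open state 2: 0b->2.
aa: 1a undefined. 1a->0: no, bb/aabb meet in 2 with "b" left. 1a->1: ok.
ab: 1b undefined. 1b->0: ok.
ba: 2a undefined. 2a->0: ok.
bb: 2b undefined. 2b->0: no, bb/aab meet in 0. 2b->1: no, bb/abaa meet in 1. 2b->2: no, bb/aaabb meet in 2. Open state 3: 2b->3.
bba: 3a undefined. 3a->0: ok.
bbb: 3b undefined. 3b->0: ok.
All examples now run through 4 states with every (state, symbol) defined. Accept strings end in {3}, Reject strings end in {0,1,2}; accept={3}.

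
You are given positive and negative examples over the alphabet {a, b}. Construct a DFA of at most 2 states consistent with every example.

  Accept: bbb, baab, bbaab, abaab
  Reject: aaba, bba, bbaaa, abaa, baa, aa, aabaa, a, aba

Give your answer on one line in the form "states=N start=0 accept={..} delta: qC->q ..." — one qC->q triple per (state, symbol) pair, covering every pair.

Grow the machine one transition at a time. Run the examples from 0; the earliest place one falls off (shortest prefix, ties alphabetical) gets sent to the lowest-numbered state that keeps every Accept/Reject pair distinguishable — a pair clashes when both reach the same state with identical unread suffix — and to a fresh state only if none does.
a: 0a undefined. 0a->0: ok.
b: 0b undefined. 0b->0: no, bbb/aaba meet in 0. Open state 1: 0b->1.
ba: 1a undefined. 1a->0: ok.
bb: 1b undefined. 1b->0: ok.
All examples now run through 2 states with every (state, symbol) defined. Accept strings end in {1}, Reject strings end in {0}; accept={1}.

states=2 start=0 accept={1} delta: 0a->0 0b->1 1a->0 1b->0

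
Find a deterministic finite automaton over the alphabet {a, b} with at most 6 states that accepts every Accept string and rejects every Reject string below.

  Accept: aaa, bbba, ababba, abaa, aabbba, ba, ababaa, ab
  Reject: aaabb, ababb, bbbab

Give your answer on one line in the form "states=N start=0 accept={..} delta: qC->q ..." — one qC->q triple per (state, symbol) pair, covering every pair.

states=3 start=0 accept={0,1} delta: 0a->0 0b->1 1a->0 1b->2 2a->1 2b->2

State merging on the prefix tree: take the shortest (then alphabetical) example prefix whose next move is undefined and point that move at state 0, else 1, else 2, ...; a target is out if some Accept/Reject pair would then sit in one state with the same input left (inseparable). If every existing state is out, open a new one.
a: 0a undefined. 0a->0: ok.
b: 0b undefined. 0b->0: no, aaa/aaabb meet in 0. Open state 1: 0b->1.
ba: 1a undefined. 1a->0: ok.
bb: 1b undefined. 1b->0: no, aaa/aaabb meet in 0. 1b->1: no, ab/aaabb meet in 1. Open state 2: 1b->2.
bbb: 2b undefined. 2b->0: no, ab/bbbab meet in 1. 2b->1: no, ab/bbbab meet in 1. 2b->2: ok.
bbba: 2a undefined. 2a->0: no, ab/bbbab meet in 1. 2a->1: ok.
All examples now run through 3 states with every (state, symbol) defined. Accept strings end in {0,1}, Reject strings end in {2}; accept={0,1}.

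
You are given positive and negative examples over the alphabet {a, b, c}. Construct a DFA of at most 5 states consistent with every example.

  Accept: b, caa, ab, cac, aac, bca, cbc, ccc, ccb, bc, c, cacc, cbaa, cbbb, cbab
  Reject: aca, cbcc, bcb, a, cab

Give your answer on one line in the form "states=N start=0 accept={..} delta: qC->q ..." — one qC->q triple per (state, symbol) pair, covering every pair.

Grow the machine one transition at a time. Run the examples from 0; the earliest place one falls off (shortest prefix, ties alphabetical) gets sent to the lowest-numbered state that keeps every Accept/Reject pair distinguishable — a pair clashes when both reach the same state with identical unread suffix — and to a fresh state only if none does.
a: 0a undefined. 0a->0: ok.
b: 0b undefined. 0b->0: no, b/a meet in 0. Open state 1: 0b->1.
c: 0c undefined. 0c->0: no, b/cab meet in 1. 0c->1: no, ccb/bcb meet in 1 with "cb" left. Open state 2: 0c->2.
bc: 1c undefined. 1c->0: no, b/bcb meet in 1. 1c->1: ok.
ca: 2a undefined. 2a->0: no, b/cab meet in 1. 2a->1: no, b/aca meet in 1. 2a->2: no, caa/aca meet in 2. Open state 3: 2a->3.
cb: 2b undefined. 2b->0: no, cbaa/a meet in 0. 2b->1: no, b/cbcc meet in 1. 2b->2: no, ccc/cbcc meet in 2 with "cc" left. 2b->3: no, cacc/cbcc meet in 3 with "cc" left. Open state 4: 2b->4.
cc: 2c undefined. 2c->0: ok.
bca: 1a undefined. 1a->0: no, bca/a meet in 0. 1a->1: ok.
bcb: 1b undefined. 1b->0: ok.
caa: 3a undefined. 3a->0: no, caa/bcb meet in 0. 3a->1: ok.
cab: 3b undefined. 3b->0: ok.
cac: 3c undefined. 3c->0: no, cac/bcb meet in 0. 3c->1: ok.
cba: 4a undefined. 4a->0: no, cbaa/bcb meet in 0. 4a->1: no, cbab/bcb meet in 0. 4a->2: no, cbaa/aca meet in 3. 4a->3: no, cbab/bcb meet in 0. 4a->4: ok.
cbb: 4b undefined. 4b->0: no, cbab/bcb meet in 0. 4b->1: no, cbbb/bcb meet in 0. 4b->2: ok.
cbc: 4c undefined. 4c->0: no, aac/cbcc meet in 2. 4c->1: no, b/cbcc meet in 1. 4c->2: ok.
All examples now run through 5 states with every (state, symbol) defined. Accept strings end in {1,2,4}, Reject strings end in {0,3}; accept={1,2,4}.

states=5 start=0 accept={1,2,4} delta: 0a->0 0b->1 0c->2 1a->1 1b->0 1c->1 2a->3 2b->4 2c->0 3a->1 3b->0 3c->1 4a->4 4b->2 4c->2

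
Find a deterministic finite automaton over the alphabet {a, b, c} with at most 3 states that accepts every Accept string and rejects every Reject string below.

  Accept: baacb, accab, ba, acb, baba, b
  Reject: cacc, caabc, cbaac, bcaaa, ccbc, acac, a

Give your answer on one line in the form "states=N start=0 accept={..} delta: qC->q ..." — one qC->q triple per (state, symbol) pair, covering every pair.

State merging on the prefix tree: take the shortest (then alphabetical) example prefix whose next move is undefined and point that move at state 0, else 1, else 2, ...; a target is out if some Accept/Reject pair would then sit in one state with the same input left (inseparable). If every existing state is out, open a new one.
a: 0a undefined. 0a->0: ok.
b: 0b undefined. 0b->0: no, ba/a meet in 0. Open state 1: 0b->1.
c: 0c undefined. 0c->0: ok.
ba: 1a undefined. 1a->0: no, ba/cacc meet in 0. 1a->1: ok.
bc: 1c undefined. 1c->0: ok.
bab: 1b undefined. 1b->0: no, baba/cacc meet in 0. 1b->1: ok.
All examples now run through 2 states with every (state, symbol) defined. Accept strings end in {1}, Reject strings end in {0}; accept={1}.

states=2 start=0 accept={1} delta: 0a->0 0b->1 0c->0 1a->1 1b->1 1c->0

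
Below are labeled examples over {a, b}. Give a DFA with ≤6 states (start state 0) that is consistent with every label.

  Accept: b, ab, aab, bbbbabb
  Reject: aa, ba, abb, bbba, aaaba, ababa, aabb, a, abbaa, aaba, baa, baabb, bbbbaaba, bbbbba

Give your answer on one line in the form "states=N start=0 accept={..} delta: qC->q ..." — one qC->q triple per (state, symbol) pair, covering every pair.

Fold the examples into a partial DFA from state 0: repeatedly fix the first undefined (state, symbol) met by the shortest-then-alphabetical prefix, trying targets in increasing order and rejecting any under which an Accept and a Reject string meet in one state with the same remainder; add a state when all current targets are rejected. Accepting states are where Accept strings end.
a: 0a undefined. 0a->0: ok.
b: 0b undefined. 0b->0: no, b/aa meet in 0. Open state 1: 0b->1.
ba: 1a undefined. 1a->0: ok.
bb: 1b undefined. 1b->0: no, bbbbabb/aa meet in 0. 1b->1: no, b/abb meet in 1. Open state 2: 1b->2.
bbb: 2b undefined. 2b->0: no, bbbbabb/abb meet in 2. 2b->1: ok.
abba: 2a undefined. 2a->0: no, bbbbabb/abb meet in 2. 2a->1: ok.
All examples now run through 3 states with every (state, symbol) defined. Accept strings end in {1}, Reject strings end in {0,2}; accept={1}.

states=3 start=0 accept={1} delta: 0a->0 0b->1 1a->0 1b->2 2a->1 2b->1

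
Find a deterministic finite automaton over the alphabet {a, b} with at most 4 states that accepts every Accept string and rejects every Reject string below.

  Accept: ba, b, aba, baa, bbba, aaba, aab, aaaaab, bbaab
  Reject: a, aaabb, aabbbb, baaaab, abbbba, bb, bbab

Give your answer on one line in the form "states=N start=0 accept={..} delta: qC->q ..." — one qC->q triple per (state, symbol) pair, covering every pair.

Grow the machine one transition at a time. Run the examples from 0; the earliest place one falls off (shortest prefix, ties alphabetical) gets sent to the lowest-numbered state that keeps every Accept/Reject pair distinguishable — a pair clashes when both reach the same state with identical unread suffix — and to a fresh state only if none does.
a: 0a undefined. 0a->0: ok.
b: 0b undefined. 0b->0: no, ba/a meet in 0. Open state 1: 0b->1.
ba: 1a undefined. 1a->0: no, ba/a meet in 0. 1a->1: ok.
bb: 1b undefined. 1b->0: no, ba/bbab meet in 1. 1b->1: no, ba/aaabb meet in 1. Open state 2: 1b->2.
bba: 2a undefined. 2a->0: no, ba/bbab meet in 1. 2a->1: no, bbaab/aaabb meet in 2. 2a->2: no, bbaab/bbab meet in 2 with "b" left. Open state 3: 2a->3.
bbb: 2b undefined. 2b->0: no, ba/aabbbb meet in 1. 2b->1: ok.
bbaa: 3a undefined. 3a->0: ok.
bbab: 3b undefined. 3b->0: ok.
All examples now run through 4 states with every (state, symbol) defined. Accept strings end in {1}, Reject strings end in {0,2,3}; accept={1}.

states=4 start=0 accept={1} delta: 0a->0 0b->1 1a->1 1b->2 2a->3 2b->1 3a->0 3b->0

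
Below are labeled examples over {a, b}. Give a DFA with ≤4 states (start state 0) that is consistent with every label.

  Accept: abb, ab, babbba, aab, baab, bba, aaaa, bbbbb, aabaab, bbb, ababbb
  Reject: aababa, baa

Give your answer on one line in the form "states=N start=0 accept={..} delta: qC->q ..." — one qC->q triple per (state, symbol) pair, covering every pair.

states=4 start=0 accept={0,1,3} delta: 0a->0 0b->1 1a->2 1b->0 2a->2 2b->3 3a->2 3b->1

Fold the examples into a partial DFA from state 0: repeatedly fix the first undefined (state, symbol) met by the shortest-then-alphabetical prefix, trying targets in increasing order and rejecting any under which an Accept and a Reject string meet in one state with the same remainder; add a state when all current targets are rejected. Accepting states are where Accept strings end.
a: 0a undefined. 0a->0: ok.
b: 0b undefined. 0b->0: no, abb/aababa meet in 0. Open state 1: 0b->1.
ba: 1a undefined. 1a->0: no, aaaa/aababa meet in 0. 1a->1: no, ab/baa meet in 1. Open state 2: 1a->2.
bb: 1b undefined. 1b->0: ok.
baa: 2a undefined. 2a->0: no, abb/baa meet in 0. 2a->1: no, ab/baa meet in 1. 2a->2: ok.
bab: 2b undefined. 2b->0: no, abb/aababa meet in 0. 2b->1: no, babbba/aababa meet in 2. 2b->2: no, babbba/aababa meet in 2. Open state 3: 2b->3.
babb: 3b undefined. 3b->0: no, babbba/baa meet in 2. 3b->1: ok.
aababa: 3a undefined. 3a->0: no, abb/aababa meet in 0. 3a->1: no, ab/aababa meet in 1. 3a->2: ok.
All examples now run through 4 states with every (state, symbol) defined. Accept strings end in {0,1,3}, Reject strings end in {2}; accept={0,1,3}.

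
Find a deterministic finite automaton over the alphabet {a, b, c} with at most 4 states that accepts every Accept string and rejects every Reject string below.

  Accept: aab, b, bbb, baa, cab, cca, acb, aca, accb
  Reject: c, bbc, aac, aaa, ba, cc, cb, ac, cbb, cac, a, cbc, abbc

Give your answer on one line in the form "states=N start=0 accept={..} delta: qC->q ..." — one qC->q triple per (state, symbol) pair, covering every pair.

State merging on the prefix tree: take the shortest (then alphabetical) example prefix whose next move is undefined and point that move at state 0, else 1, else 2, ...; a target is out if some Accept/Reject pair would then sit in one state with the same input left (inseparable). If every existing state is out, open a new one.
a: 0a undefined. 0a->0: no, acb/cb meet in 0 with "cb" left. Open state 1: 0a->1.
b: 0b undefined. 0b->0: ok.
c: 0c undefined. 0c->0: no, b/c meet in 0. 0c->1: ok.
aa: 1a undefined. 1a->0: ok.
ab: 1b undefined. 1b->0: no, aab/cb meet in 0. 1b->1: ok.
ac: 1c undefined. 1c->0: no, aab/cc meet in 0. 1c->1: no, acb/c meet in 1. Open state 2: 1c->2.
aca: 2a undefined. 2a->0: ok.
acb: 2b undefined. 2b->0: ok.
acc: 2c undefined. 2c->0: ok.
All examples now run through 3 states with every (state, symbol) defined. Accept strings end in {0}, Reject strings end in {1,2}; accept={0}.

states=3 start=0 accept={0} delta: 0a->1 0b->0 0c->1 1a->0 1b->1 1c->2 2a->0 2b->0 2c->0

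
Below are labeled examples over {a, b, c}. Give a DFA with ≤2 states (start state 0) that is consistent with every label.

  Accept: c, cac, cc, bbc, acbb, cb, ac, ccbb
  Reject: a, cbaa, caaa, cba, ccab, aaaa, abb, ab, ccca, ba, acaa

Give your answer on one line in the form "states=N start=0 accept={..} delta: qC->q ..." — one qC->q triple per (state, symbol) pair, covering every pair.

Grow the machine one transition at a time. Run the examples from 0; the earliest place one falls off (shortest prefix, ties alphabetical) gets sent to the lowest-numbered state that keeps every Accept/Reject pair distinguishable — a pair clashes when both reach the same state with identical unread suffix — and to a fresh state only if none does.
a: 0a undefined. 0a->0: ok.
b: 0b undefined. 0b->0: ok.
c: 0c undefined. 0c->0: no, c/a meet in 0. Open state 1: 0c->1.
ca: 1a undefined. 1a->0: ok.
cb: 1b undefined. 1b->0: no, acbb/a meet in 0. 1b->1: ok.
cc: 1c undefined. 1c->0: no, cc/a meet in 0. 1c->1: ok.
All examples now run through 2 states with every (state, symbol) defined. Accept strings end in {1}, Reject strings end in {0}; accept={1}.

states=2 start=0 accept={1} delta: 0a->0 0b->0 0c->1 1a->0 1b->1 1c->1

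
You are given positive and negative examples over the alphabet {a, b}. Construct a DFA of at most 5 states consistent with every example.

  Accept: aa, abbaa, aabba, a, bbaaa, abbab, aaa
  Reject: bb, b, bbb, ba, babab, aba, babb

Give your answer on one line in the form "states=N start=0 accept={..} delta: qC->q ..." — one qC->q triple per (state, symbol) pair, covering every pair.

Fold the examples into a partial DFA from state 0: repeatedly fix the first undefined (state, symbol) met by the shortest-then-alphabetical prefix, trying targets in increasing order and rejecting any under which an Accept and a Reject string meet in one state with the same remainder; add a state when all current targets are rejected. Accepting states are where Accept strings end.
a: 0a undefined. 0a->0: ok.
b: 0b undefined. 0b->0: no, aa/bb meet in 0. Open state 1: 0b->1.
ba: 1a undefined. 1a->0: no, aa/ba meet in 0. 1a->1: no, abbab/babab meet in 1 with "bab" left. Open state 2: 1a->2.
bb: 1b undefined. 1b->0: no, aa/bb meet in 0. 1b->1: no, aabba/ba meet in 2. 1b->2: ok.
bab: 2b undefined. 2b->0: no, aa/bbb meet in 0. 2b->1: ok.
bba: 2a undefined. 2a->0: no, abbab/b meet in 1. 2a->1: no, abbaa/bb meet in 2. 2a->2: no, abbaa/bb meet in 2. Open state 3: 2a->3.
bbaa: 3a undefined. 3a->0: ok.
abbab: 3b undefined. 3b->0: ok.
All examples now run through 4 states with every (state, symbol) defined. Accept strings end in {0,3}, Reject strings end in {1,2}; accept={0,3}.

states=4 start=0 accept={0,3} delta: 0a->0 0b->1 1a->2 1b->2 2a->3 2b->1 3a->0 3b->0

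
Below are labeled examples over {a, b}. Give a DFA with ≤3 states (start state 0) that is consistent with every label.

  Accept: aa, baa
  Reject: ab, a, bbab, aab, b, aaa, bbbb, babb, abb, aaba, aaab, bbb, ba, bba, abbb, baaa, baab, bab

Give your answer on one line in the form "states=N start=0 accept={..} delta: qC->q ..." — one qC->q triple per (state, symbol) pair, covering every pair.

states=3 start=0 accept={2} delta: 0a->1 0b->0 1a->2 1b->0 2a->0 2b->0

Grow the machine one transition at a time. Run the examples from 0; the earliest place one falls off (shortest prefix, ties alphabetical) gets sent to the lowest-numbered state that keeps every Accept/Reject pair distinguishable — a pair clashes when both reach the same state with identical unread suffix — and to a fresh state only if none does.
a: 0a undefined. 0a->0: no, aa/a meet in 0. Open state 1: 0a->1.
b: 0b undefined. 0b->0: ok.
aa: 1a undefined. 1a->0: no, aa/aab meet in 0. 1a->1: no, aa/a meet in 1. Open state 2: 1a->2.
ab: 1b undefined. 1b->0: ok.
aaa: 2a undefined. 2a->0: ok.
aab: 2b undefined. 2b->0: ok.
All examples now run through 3 states with every (state, symbol) defined. Accept strings end in {2}, Reject strings end in {0,1}; accept={2}.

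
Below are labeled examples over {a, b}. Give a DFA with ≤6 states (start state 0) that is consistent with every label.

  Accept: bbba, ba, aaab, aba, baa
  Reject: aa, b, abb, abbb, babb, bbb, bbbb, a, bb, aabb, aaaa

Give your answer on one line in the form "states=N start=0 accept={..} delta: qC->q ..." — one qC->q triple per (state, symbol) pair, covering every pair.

states=4 start=0 accept={3} delta: 0a->1 0b->2 1a->0 1b->3 2a->3 2b->0 3a->3 3b->0

State merging on the prefix tree: take the shortest (then alphabetical) example prefix whose next move is undefined and point that move at state 0, else 1, else 2, ...; a target is out if some Accept/Reject pair would then sit in one state with the same input left (inseparable). If every existing state is out, open a new one.
a: 0a undefined. 0a->0: no, aaab/b meet in 0 with "b" left. Open state 1: 0a->1.
b: 0b undefined. 0b->0: no, bbba/a meet in 1. 0b->1: no, ba/aa meet in 1 with "a" left. Open state 2: 0b->2.
aa: 1a undefined. 1a->0: ok.
ab: 1b undefined. 1b->0: no, aaab/aa meet in 0. 1b->1: no, aaab/abb meet in 1. 1b->2: no, aaab/b meet in 2. Open state 3: 1b->3.
ba: 2a undefined. 2a->0: no, ba/aa meet in 0. 2a->1: no, ba/a meet in 1. 2a->2: no, ba/b meet in 2. 2a->3: ok.
bb: 2b undefined. 2b->0: ok.
aba: 3a undefined. 3a->0: no, aba/aa meet in 0. 3a->1: no, aba/a meet in 1. 3a->2: no, aba/b meet in 2. 3a->3: ok.
abb: 3b undefined. 3b->0: ok.
All examples now run through 4 states with every (state, symbol) defined. Accept strings end in {3}, Reject strings end in {0,1,2}; accept={3}.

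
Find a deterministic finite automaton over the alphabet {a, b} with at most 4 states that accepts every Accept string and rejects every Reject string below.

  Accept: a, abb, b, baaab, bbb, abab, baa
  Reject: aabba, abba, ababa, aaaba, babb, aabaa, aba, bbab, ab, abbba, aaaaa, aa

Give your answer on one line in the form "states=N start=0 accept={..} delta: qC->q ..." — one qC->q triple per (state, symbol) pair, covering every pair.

states=4 start=0 accept={1,2} delta: 0a->1 0b->2 1a->3 1b->3 2a->0 2b->0 3a->0 3b->1

Fold the examples into a partial DFA from state 0: repeatedly fix the first undefined (state, symbol) met by the shortest-then-alphabetical prefix, trying targets in increasing order and rejecting any under which an Accept and a Reject string meet in one state with the same remainder; add a state when all current targets are rejected. Accepting states are where Accept strings end.
a: 0a undefined. 0a->0: no, a/aaaaa meet in 0. Open state 1: 0a->1.
b: 0b undefined. 0b->0: no, abb/babb meet in 1 with "bb" left. 0b->1: no, abab/bbab meet in 1 with "bab" left. Open state 2: 0b->2.
aa: 1a undefined. 1a->0: no, a/aaaaa meet in 1. 1a->1: no, a/aaaaa meet in 1. 1a->2: no, b/aa meet in 2. Open state 3: 1a->3.
ab: 1b undefined. 1b->0: no, a/ababa meet in 1. 1b->1: no, a/ab meet in 1. 1b->2: no, b/ab meet in 2. 1b->3: ok.
ba: 2a undefined. 2a->0: ok.
bb: 2b undefined. 2b->0: ok.
aaa: 3a undefined. 3a->0: ok.
aab: 3b undefined. 3b->0: no, a/abba meet in 1. 3b->1: ok.
All examples now run through 4 states with every (state, symbol) defined. Accept strings end in {1,2}, Reject strings end in {0,3}; accept={1,2}.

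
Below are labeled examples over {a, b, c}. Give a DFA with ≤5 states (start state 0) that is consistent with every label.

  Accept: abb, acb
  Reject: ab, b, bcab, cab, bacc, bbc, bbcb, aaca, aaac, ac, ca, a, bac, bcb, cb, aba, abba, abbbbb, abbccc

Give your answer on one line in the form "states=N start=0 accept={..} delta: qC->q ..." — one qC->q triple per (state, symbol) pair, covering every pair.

Fold the examples into a partial DFA from state 0: repeatedly fix the first undefined (state, symbol) met by the shortest-then-alphabetical prefix, trying targets in increasing order and rejecting any under which an Accept and a Reject string meet in one state with the same remainder; add a state when all current targets are rejected. Accepting states are where Accept strings end.
a: 0a undefined. 0a->0: no, acb/cb meet in 0 with "cb" left. Open state 1: 0a->1.
b: 0b undefined. 0b->0: ok.
c: 0c undefined. 0c->0: ok.
aa: 1a undefined. 1a->0: ok.
ab: 1b undefined. 1b->0: no, abb/ab meet in 0. 1b->1: no, abb/ab meet in 1. Open state 2: 1b->2.
ac: 1c undefined. 1c->0: no, acb/b meet in 0. 1c->1: no, acb/ab meet in 2. 1c->2: ok.
aba: 2a undefined. 2a->0: ok.
abb: 2b undefined. 2b->0: no, abb/b meet in 0. 2b->1: no, abb/aaca meet in 1. 2b->2: no, abb/ab meet in 2. Open state 3: 2b->3.
abba: 3a undefined. 3a->0: ok.
abbb: 3b undefined. 3b->0: ok.
abbc: 3c undefined. 3c->0: ok.
bacc: 2c undefined. 2c->0: ok.
All examples now run through 4 states with every (state, symbol) defined. Accept strings end in {3}, Reject strings end in {0,1,2}; accept={3}.

states=4 start=0 accept={3} delta: 0a->1 0b->0 0c->0 1a->0 1b->2 1c->2 2a->0 2b->3 2c->0 3a->0 3b->0 3c->0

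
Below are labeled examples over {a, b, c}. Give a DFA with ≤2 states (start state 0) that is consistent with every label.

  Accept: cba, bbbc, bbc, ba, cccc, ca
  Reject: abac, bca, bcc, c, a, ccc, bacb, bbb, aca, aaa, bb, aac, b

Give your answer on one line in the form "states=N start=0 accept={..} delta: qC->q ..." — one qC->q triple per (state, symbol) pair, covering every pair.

State merging on the prefix tree: take the shortest (then alphabetical) example prefix whose next move is undefined and point that move at state 0, else 1, else 2, ...; a target is out if some Accept/Reject pair would then sit in one state with the same input left (inseparable). If every existing state is out, open a new one.
a: 0a undefined. 0a->0: no, ca/aca meet in 0 with "ca" left. Open state 1: 0a->1.
b: 0b undefined. 0b->0: no, bbbc/c meet in 0 with "c" left. 0b->1: ok.
c: 0c undefined. 0c->0: no, cccc/c meet in 0. 0c->1: ok.
aa: 1a undefined. 1a->0: ok.
ab: 1b undefined. 1b->0: no, cba/c meet in 1. 1b->1: ok.
ac: 1c undefined. 1c->0: ok.
All examples now run through 2 states with every (state, symbol) defined. Accept strings end in {0}, Reject strings end in {1}; accept={0}.

states=2 start=0 accept={0} delta: 0a->1 0b->1 0c->1 1a->0 1b->1 1c->0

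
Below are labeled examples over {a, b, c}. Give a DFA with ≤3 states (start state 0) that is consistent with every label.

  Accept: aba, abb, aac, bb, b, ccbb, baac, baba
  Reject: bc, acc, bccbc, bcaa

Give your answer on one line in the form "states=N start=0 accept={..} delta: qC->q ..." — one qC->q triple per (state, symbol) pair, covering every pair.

states=3 start=0 accept={0,1} delta: 0a->0 0b->1 0c->1 1a->0 1b->0 1c->2 2a->2 2b->0 2c->0

Fold the examples into a partial DFA from state 0: repeatedly fix the first undefined (state, symbol) met by the shortest-then-alphabetical prefix, trying targets in increasing order and rejecting any under which an Accept and a Reject string meet in one state with the same remainder; add a state when all current targets are rejected. Accepting states are where Accept strings end.
a: 0a undefined. 0a->0: ok.
b: 0b undefined. 0b->0: no, aac/bc meet in 0 with "c" left. Open state 1: 0b->1.
c: 0c undefined. 0c->0: no, aac/acc meet in 0. 0c->1: ok.
ba: 1a undefined. 1a->0: ok.
bb: 1b undefined. 1b->0: ok.
bc: 1c undefined. 1c->0: no, aba/bc meet in 0. 1c->1: no, aba/bcaa meet in 0. Open state 2: 1c->2.
bca: 2a undefined. 2a->0: no, aba/bcaa meet in 0. 2a->1: no, aba/bcaa meet in 0. 2a->2: ok.
bcc: 2c undefined. 2c->0: ok.
ccb: 2b undefined. 2b->0: ok.
All examples now run through 3 states with every (state, symbol) defined. Accept strings end in {0,1}, Reject strings end in {2}; accept={0,1}.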